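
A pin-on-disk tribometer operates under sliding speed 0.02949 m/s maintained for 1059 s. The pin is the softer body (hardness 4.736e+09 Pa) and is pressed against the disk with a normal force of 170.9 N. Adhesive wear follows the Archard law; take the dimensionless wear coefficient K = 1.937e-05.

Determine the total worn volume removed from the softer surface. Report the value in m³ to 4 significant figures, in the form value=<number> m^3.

The intermediates appear rounded — all working math runs at exact precision. Rounded just once to four significant digits.
Distance L = v·t = 0.02949 m/s × 1059 s = 31.23 m.
As SI base values: W = 170.9 N, H = 4.736e+09 Pa, K = 1.937e-05.
Apply Archard: V = K·W·L/H = 1.937e-05 · 170.9 · 31.23 / 4.736e+09 = 2.183e-11 m³.

value=2.183e-11 m^3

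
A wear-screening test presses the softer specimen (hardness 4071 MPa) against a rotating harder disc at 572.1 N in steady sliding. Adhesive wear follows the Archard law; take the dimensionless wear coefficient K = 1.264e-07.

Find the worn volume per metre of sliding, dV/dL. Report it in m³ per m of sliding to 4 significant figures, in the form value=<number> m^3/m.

Intermediates appear rounded, and the computation runs at exact precision. Rounded once at the end to four significant digits.
Hardness H = 4071 MPa = 4.071e+09 Pa.
Restated in SI base units: W = 572.1 N, H = 4.071e+09 Pa, K = 1.264e-07.
Wear rate dV/dL = K·W/H: 1.264e-07 · 572.1 / 4.071e+09 = 1.776e-14 m³/m.

value=1.776e-14 m^3/m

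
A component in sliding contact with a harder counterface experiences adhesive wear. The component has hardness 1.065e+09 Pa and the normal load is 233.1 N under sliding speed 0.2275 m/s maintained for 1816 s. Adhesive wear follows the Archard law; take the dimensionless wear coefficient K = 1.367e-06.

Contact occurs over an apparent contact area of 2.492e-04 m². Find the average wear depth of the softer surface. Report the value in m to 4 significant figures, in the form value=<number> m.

Each operation holds full precision — intermediates are displayed rounded; one last rounding, at four significant figures.
Convert: The distance L = v·t = 0.2275 m/s × 1816 s = 413.1 m.
Working in SI base units: W = 233.1 N, H = 1.065e+09 Pa, K = 1.367e-06.
Volume removed: V = K·W·L/H = 1.367e-06 · 233.1 · 413.1 / 1.065e+09 = 1.236e-10 m³.
Wear depth h = V/A = 1.236e-10 / 2.492e-04 = 4.960e-07 m.

value=4.960e-07 m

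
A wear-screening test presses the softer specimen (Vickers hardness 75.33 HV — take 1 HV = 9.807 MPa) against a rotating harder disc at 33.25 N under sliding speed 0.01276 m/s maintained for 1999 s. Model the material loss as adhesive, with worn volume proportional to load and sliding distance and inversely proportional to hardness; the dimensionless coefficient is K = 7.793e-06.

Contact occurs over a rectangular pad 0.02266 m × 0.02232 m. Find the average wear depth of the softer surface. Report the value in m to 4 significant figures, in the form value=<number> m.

The intermediates are printed rounded — the algebra holds full float precision; a single final rounding to 4 significant figures.
Path length L = v·t = 0.01276 m/s × 1999 s = 25.51 m.
Hardness H = 75.33 HV × 9.807 MPa/HV = 738.8 MPa = 7.388e+08 Pa.
Contact area A = 0.02266 m × 0.02232 m = 5.058e-04 m².
In SI base units, W = 33.25 N, H = 7.388e+08 Pa, K = 7.793e-06.
Worn volume V = K·W·L/H = 7.793e-06 · 33.25 · 25.51 / 7.388e+08 = 8.947e-12 m³.
Mean depth h = V/A = 8.947e-12 / 5.058e-04 = 1.769e-08 m.

value=1.769e-08 m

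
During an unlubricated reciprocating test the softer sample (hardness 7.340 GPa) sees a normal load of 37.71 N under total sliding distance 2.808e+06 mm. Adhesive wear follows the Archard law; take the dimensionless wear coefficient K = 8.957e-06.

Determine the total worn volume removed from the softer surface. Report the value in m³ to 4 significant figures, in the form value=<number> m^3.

Quoted intermediates are rounded, and every step maintains full float precision. Rounded once at the end, at 4 significant figures.
Convert: The distance L = 2.808e+06 mm = 2808 m.
Convert: Hardness H = 7.340 GPa = 7.340e+09 Pa.
Expressed in SI base units: W = 37.71 N, H = 7.340e+09 Pa, K = 8.957e-06.
Worn volume V = K·W·L/H = 8.957e-06 · 37.71 · 2808 / 7.340e+09 = 1.292e-10 m³.

value=1.292e-10 m^3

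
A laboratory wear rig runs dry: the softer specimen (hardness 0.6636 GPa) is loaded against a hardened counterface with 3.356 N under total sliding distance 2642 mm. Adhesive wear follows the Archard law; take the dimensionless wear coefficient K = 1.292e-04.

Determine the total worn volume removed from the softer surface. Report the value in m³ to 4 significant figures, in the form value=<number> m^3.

The algebra keeps full precision. Intermediates are printed rounded. Rounded just once, at four significant digits.
Path length L = 2642 mm = 2.642 m.
Hardness H = 0.6636 GPa = 6.636e+08 Pa.
In SI base units: W = 3.356 N, H = 6.636e+08 Pa, K = 1.292e-04.
Volume removed: V = K·W·L/H = 1.292e-04 · 3.356 · 2.642 / 6.636e+08 = 1.726e-12 m³.

value=1.726e-12 m^3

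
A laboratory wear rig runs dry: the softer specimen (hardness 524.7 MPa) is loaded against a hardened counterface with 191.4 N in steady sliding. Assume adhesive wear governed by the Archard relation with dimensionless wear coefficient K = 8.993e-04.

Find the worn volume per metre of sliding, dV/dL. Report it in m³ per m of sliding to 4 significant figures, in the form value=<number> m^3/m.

value=3.280e-10 m^3/m

Quoted intermediates are rounded. Each operation runs at full float precision — one final rounding to 4 significant digits.
Convert: Hardness H = 524.7 MPa = 5.247e+08 Pa.
In SI base units: W = 191.4 N, H = 5.247e+08 Pa, K = 8.993e-04.
The wear rate dV/dL = K·W/H (independent of L): 8.993e-04 · 191.4 / 5.247e+08 = 3.280e-10 m³/m.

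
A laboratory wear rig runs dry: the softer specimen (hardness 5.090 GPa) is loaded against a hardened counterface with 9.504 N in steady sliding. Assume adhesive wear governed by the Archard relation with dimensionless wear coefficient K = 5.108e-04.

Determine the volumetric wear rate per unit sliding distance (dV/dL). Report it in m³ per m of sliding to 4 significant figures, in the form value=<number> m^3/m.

value=9.538e-13 m^3/m

Displayed values are rounded — the computation holds exact precision — rounded once at the end: four significant digits.
Hardness H = 5.090 GPa = 5.090e+09 Pa.
Expressed in SI base units: W = 9.504 N, H = 5.090e+09 Pa, K = 5.108e-04.
The wear rate dV/dL = K·W/H (no L dependence): 5.108e-04 · 9.504 / 5.090e+09 = 9.538e-13 m³/m.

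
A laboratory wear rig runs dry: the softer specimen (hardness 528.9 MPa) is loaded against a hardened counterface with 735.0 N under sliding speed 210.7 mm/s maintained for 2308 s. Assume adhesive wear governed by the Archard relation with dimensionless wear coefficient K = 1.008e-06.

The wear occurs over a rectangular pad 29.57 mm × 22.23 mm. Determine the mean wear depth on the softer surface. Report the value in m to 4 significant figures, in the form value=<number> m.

value=1.036e-06 m

Intermediates are displayed rounded, and all working math holds exact precision — one last rounding, at four significant figures.
Sliding speed v = 210.7 mm/s = 0.2107 m/s. The distance L = v·t = 0.2107 m/s × 2308 s = 486.3 m.
Hardness H = 528.9 MPa = 5.289e+08 Pa.
Pad sides 29.57 mm × 22.23 mm = 0.02957 m × 0.02223 m. Contact area A = 0.02957 m × 0.02223 m = 6.573e-04 m².
Working in SI base units: W = 735.0 N, H = 5.289e+08 Pa, K = 1.008e-06.
Worn volume V = K·W·L/H = 1.008e-06 · 735.0 · 486.3 / 5.289e+08 = 6.812e-10 m³.
Mean depth h = V/A = 6.812e-10 / 6.573e-04 = 1.036e-06 m.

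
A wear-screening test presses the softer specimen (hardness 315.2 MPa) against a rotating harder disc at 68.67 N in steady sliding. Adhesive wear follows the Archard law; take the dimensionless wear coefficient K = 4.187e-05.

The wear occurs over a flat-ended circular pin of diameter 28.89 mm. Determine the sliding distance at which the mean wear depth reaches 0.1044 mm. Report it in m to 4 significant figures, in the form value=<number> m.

value=7502 m

Every step holds full precision; the intermediates are shown rounded; rounded once at the end to four significant figures.
Hardness H = 315.2 MPa = 3.152e+08 Pa.
Pin diameter d = 28.89 mm = 0.02889 m. Contact area A = π·d²/4 = π·(0.02889 m)²/4 = 6.555e-04 m².
Depth limit h_lim = 0.1044 mm = 1.044e-04 m.
Working in SI base units: W = 68.67 N, H = 3.152e+08 Pa, K = 4.187e-05.
Wearable volume V_lim = h_lim·A = 1.044e-04 · 6.555e-04 = 6.844e-08 m³.
Sliding life L = V_lim·H/(K·W) = 6.844e-08 · 3.152e+08 / (4.187e-05 · 68.67) = 7502 m.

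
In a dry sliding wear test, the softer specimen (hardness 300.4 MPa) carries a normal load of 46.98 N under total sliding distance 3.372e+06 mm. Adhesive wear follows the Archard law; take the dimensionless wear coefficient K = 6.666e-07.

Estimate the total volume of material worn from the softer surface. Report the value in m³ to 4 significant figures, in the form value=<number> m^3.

value=3.515e-10 m^3

Intermediates are printed rounded; all arithmetic maintains full float precision, and one last rounding: four significant figures.
Convert: Distance L = 3.372e+06 mm = 3372 m.
Convert: Hardness H = 300.4 MPa = 3.004e+08 Pa.
Collected in SI base units: W = 46.98 N, H = 3.004e+08 Pa, K = 6.666e-07.
Archard volume V = K·W·L/H = 6.666e-07 · 46.98 · 3372 / 3.004e+08 = 3.515e-10 m³.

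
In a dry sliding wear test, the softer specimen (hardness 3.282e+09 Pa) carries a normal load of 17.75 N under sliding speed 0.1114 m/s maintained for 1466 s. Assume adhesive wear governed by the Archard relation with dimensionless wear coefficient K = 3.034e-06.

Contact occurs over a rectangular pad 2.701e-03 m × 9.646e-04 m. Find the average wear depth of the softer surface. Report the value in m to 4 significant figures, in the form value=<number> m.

value=1.029e-06 m

All arithmetic keeps full precision; printed values are rounded. Rounded just once to 4 significant figures.
Path length L = v·t = 0.1114 m/s × 1466 s = 163.3 m.
Contact area A = 2.701e-03 m × 9.646e-04 m = 2.605e-06 m².
Restated in SI base units: W = 17.75 N, H = 3.282e+09 Pa, K = 3.034e-06.
Archard relation: V = K·W·L/H = 3.034e-06 · 17.75 · 163.3 / 3.282e+09 = 2.680e-12 m³.
Depth h = V/A = 2.680e-12 / 2.605e-06 = 1.029e-06 m.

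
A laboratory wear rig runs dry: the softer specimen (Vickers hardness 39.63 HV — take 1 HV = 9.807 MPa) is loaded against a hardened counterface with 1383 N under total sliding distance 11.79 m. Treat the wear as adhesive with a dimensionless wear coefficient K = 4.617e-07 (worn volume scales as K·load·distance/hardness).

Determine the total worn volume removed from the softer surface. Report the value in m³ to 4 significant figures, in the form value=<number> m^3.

The computation maintains full float precision; quoted intermediates are rounded — a single final rounding: 4 significant figures.
Hardness H = 39.63 HV × 9.807 MPa/HV = 388.7 MPa = 3.887e+08 Pa.
As SI base values: W = 1383 N, H = 3.887e+08 Pa, K = 4.617e-07.
The Archard volume V = K·W·L/H = 4.617e-07 · 1383 · 11.79 / 3.887e+08 = 1.937e-11 m³.

value=1.937e-11 m^3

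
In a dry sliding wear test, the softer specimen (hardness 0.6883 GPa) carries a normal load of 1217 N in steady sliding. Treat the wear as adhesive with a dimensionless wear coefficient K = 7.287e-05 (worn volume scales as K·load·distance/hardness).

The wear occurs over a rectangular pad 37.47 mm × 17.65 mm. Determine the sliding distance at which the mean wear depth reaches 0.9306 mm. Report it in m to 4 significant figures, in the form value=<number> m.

value=4777 m

Printed values are rounded — each operation runs at full float precision, and one final rounding to four significant figures.
Convert: Hardness H = 0.6883 GPa = 6.883e+08 Pa.
Convert: Pad sides 37.47 mm × 17.65 mm = 0.03747 m × 0.01765 m. Contact area A = 0.03747 m × 0.01765 m = 6.613e-04 m².
Convert: Depth limit h_lim = 0.9306 mm = 9.306e-04 m.
As SI base values: W = 1217 N, H = 6.883e+08 Pa, K = 7.287e-05.
Limit volume V_lim = h_lim·A = 9.306e-04 · 6.613e-04 = 6.154e-07 m³.
Life L = V_lim·H/(K·W) = 6.154e-07 · 6.883e+08 / (7.287e-05 · 1217) = 4777 m.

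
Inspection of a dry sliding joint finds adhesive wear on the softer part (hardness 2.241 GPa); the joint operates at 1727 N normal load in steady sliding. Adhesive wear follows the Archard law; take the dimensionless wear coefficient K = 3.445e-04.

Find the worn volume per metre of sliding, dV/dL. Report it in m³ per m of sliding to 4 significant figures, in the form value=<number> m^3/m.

value=2.655e-10 m^3/m

Every step runs at full precision. Intermediate values are printed rounded; one last rounding: 4 significant digits.
Convert: Hardness H = 2.241 GPa = 2.241e+09 Pa.
Restated in SI base units: W = 1727 N, H = 2.241e+09 Pa, K = 3.445e-04.
The wear rate dV/dL = K·W/H: 3.445e-04 · 1727 / 2.241e+09 = 2.655e-10 m³/m.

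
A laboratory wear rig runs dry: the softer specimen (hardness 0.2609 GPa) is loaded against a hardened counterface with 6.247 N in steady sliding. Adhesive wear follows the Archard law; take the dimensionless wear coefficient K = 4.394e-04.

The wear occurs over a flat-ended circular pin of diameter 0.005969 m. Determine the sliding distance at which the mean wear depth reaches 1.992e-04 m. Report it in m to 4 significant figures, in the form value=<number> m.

value=529.8 m

The algebra runs at exact precision — intermediates are displayed rounded — a lone final rounding: four significant digits.
Convert: Hardness H = 0.2609 GPa = 2.609e+08 Pa.
Convert: Contact area A = π·d²/4 = π·(0.005969 m)²/4 = 2.798e-05 m².
SI base units throughout: W = 6.247 N, H = 2.609e+08 Pa, K = 4.394e-04.
Permissible volume V_lim = h_lim·A = 1.992e-04 · 2.798e-05 = 5.574e-09 m³.
So the life L = V_lim·H/(K·W) = 5.574e-09 · 2.609e+08 / (4.394e-04 · 6.247) = 529.8 m.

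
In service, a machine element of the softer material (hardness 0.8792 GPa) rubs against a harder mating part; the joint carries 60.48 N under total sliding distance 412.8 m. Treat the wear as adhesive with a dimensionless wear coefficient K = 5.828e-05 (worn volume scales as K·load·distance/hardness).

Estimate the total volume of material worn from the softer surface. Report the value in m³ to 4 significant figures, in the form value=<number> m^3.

value=1.655e-09 m^3

The intermediates are shown rounded — each operation maintains full precision; one final rounding: 4 significant figures.
Convert: Hardness H = 0.8792 GPa = 8.792e+08 Pa.
Restated in SI base units: W = 60.48 N, H = 8.792e+08 Pa, K = 5.828e-05.
By Archard's law, V = K·W·L/H = 5.828e-05 · 60.48 · 412.8 / 8.792e+08 = 1.655e-09 m³.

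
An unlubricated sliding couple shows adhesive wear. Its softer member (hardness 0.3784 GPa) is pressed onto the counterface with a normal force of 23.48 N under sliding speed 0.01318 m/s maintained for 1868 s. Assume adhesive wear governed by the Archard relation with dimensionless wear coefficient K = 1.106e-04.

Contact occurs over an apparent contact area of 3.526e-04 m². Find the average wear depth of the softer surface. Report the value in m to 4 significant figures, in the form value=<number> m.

The intermediates appear rounded, and all working math carries full precision; one final rounding, at four significant figures.
Path length L = v·t = 0.01318 m/s × 1868 s = 24.62 m.
Hardness H = 0.3784 GPa = 3.784e+08 Pa.
SI base units throughout: W = 23.48 N, H = 3.784e+08 Pa, K = 1.106e-04.
Archard relation: V = K·W·L/H = 1.106e-04 · 23.48 · 24.62 / 3.784e+08 = 1.690e-10 m³.
Mean depth h = V/A = 1.690e-10 / 3.526e-04 = 4.792e-07 m.

value=4.792e-07 m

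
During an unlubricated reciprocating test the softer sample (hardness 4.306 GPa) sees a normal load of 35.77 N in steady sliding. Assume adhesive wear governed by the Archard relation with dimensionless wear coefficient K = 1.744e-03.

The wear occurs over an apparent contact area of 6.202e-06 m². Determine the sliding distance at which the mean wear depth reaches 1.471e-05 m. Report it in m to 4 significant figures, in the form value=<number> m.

value=6.297 m

The intermediates are displayed rounded, and all arithmetic holds full precision; a single final rounding to 4 significant figures.
Hardness H = 4.306 GPa = 4.306e+09 Pa.
Working in SI base units: W = 35.77 N, H = 4.306e+09 Pa, K = 1.744e-03.
Limit volume V_lim = h_lim·A = 1.471e-05 · 6.202e-06 = 9.123e-11 m³.
Inverting, life L = V_lim·H/(K·W) = 9.123e-11 · 4.306e+09 / (1.744e-03 · 35.77) = 6.297 m.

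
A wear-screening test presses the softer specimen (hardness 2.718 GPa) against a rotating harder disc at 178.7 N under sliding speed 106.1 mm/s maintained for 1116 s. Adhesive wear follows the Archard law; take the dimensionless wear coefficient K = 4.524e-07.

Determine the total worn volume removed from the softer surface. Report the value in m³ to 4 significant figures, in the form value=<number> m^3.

Quoted intermediates are rounded, and the algebra maintains exact precision. Rounded once at the end: four significant figures.
Convert: Sliding speed v = 106.1 mm/s = 0.1061 m/s. The distance L = v·t = 0.1061 m/s × 1116 s = 118.4 m.
Convert: Hardness H = 2.718 GPa = 2.718e+09 Pa.
In SI base units: W = 178.7 N, H = 2.718e+09 Pa, K = 4.524e-07.
Archard volume V = K·W·L/H = 4.524e-07 · 178.7 · 118.4 / 2.718e+09 = 3.522e-12 m³.

value=3.522e-12 m^3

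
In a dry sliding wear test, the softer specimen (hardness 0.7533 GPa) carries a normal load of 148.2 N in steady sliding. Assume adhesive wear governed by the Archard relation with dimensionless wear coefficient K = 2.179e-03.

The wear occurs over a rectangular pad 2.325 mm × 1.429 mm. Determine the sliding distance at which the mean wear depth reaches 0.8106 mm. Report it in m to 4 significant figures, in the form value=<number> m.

value=6.282 m

Every step holds full precision — the intermediates are printed rounded. Rounded once at the end to four significant figures.
Hardness H = 0.7533 GPa = 7.533e+08 Pa.
Pad sides 2.325 mm × 1.429 mm = 0.002325 m × 0.001429 m. Contact area A = 0.002325 m × 0.001429 m = 3.322e-06 m².
Depth limit h_lim = 0.8106 mm = 8.106e-04 m.
Working in SI base units: W = 148.2 N, H = 7.533e+08 Pa, K = 2.179e-03.
At the depth limit, V_lim = h_lim·A = 8.106e-04 · 3.322e-06 = 2.693e-09 m³.
Inverting, life L = V_lim·H/(K·W) = 2.693e-09 · 7.533e+08 / (2.179e-03 · 148.2) = 6.282 m.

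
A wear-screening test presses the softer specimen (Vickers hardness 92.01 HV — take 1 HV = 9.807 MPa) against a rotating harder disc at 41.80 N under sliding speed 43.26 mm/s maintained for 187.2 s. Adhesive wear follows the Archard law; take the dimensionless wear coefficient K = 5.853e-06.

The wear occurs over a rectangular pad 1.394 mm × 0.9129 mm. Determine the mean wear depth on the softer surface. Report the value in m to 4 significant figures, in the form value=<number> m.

Intermediates are shown rounded; all arithmetic keeps full precision — a lone final rounding: four significant digits.
Sliding speed v = 43.26 mm/s = 0.04326 m/s. Distance covered L = v·t = 0.04326 m/s × 187.2 s = 8.098 m.
Hardness H = 92.01 HV × 9.807 MPa/HV = 902.3 MPa = 9.023e+08 Pa.
Pad sides 1.394 mm × 0.9129 mm = 1.394e-03 m × 9.129e-04 m. Contact area A = 1.394e-03 m × 9.129e-04 m = 1.273e-06 m².
Restated in SI base units: W = 41.80 N, H = 9.023e+08 Pa, K = 5.853e-06.
By Archard's law, V = K·W·L/H = 5.853e-06 · 41.80 · 8.098 / 9.023e+08 = 2.196e-12 m³.
Mean depth h = V/A = 2.196e-12 / 1.273e-06 = 1.725e-06 m.

value=1.725e-06 m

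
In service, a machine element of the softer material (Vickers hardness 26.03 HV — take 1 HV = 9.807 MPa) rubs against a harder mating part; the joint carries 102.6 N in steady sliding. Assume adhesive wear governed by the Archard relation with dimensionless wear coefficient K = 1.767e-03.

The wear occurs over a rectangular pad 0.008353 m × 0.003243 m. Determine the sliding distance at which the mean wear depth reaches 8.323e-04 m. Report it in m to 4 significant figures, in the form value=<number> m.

The intermediates are printed rounded. Every step maintains exact precision — a lone final rounding, at four significant digits.
Convert: Hardness H = 26.03 HV × 9.807 MPa/HV = 255.3 MPa = 2.553e+08 Pa.
Convert: Contact area A = 0.008353 m × 0.003243 m = 2.709e-05 m².
SI base units throughout: W = 102.6 N, H = 2.553e+08 Pa, K = 1.767e-03.
Wearable volume V_lim = h_lim·A = 8.323e-04 · 2.709e-05 = 2.255e-08 m³.
Inverting, life L = V_lim·H/(K·W) = 2.255e-08 · 2.553e+08 / (1.767e-03 · 102.6) = 31.75 m.

value=31.75 m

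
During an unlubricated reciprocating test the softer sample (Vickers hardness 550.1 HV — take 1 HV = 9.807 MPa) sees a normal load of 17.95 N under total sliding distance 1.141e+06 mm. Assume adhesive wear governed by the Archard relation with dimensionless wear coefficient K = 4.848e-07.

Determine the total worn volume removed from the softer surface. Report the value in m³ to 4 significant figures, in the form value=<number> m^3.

value=1.840e-12 m^3

Intermediate values are displayed rounded — the computation keeps full float precision. Rounded just once, at four significant digits.
Convert: Sliding distance L = 1.141e+06 mm = 1141 m.
Convert: Hardness H = 550.1 HV × 9.807 MPa/HV = 5395 MPa = 5.395e+09 Pa.
Collected in SI base units: W = 17.95 N, H = 5.395e+09 Pa, K = 4.848e-07.
Volume removed: V = K·W·L/H = 4.848e-07 · 17.95 · 1141 / 5.395e+09 = 1.840e-12 m³.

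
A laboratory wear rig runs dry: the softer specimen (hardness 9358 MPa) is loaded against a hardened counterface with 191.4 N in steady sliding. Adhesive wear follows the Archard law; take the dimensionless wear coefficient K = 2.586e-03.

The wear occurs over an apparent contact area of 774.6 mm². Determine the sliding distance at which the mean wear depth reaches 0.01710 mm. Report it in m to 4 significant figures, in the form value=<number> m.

All working math holds exact precision. Printed values are rounded — rounded once at the end to four significant figures.
Hardness H = 9358 MPa = 9.358e+09 Pa.
Contact area A = 774.6 mm² = 7.746e-04 m².
Depth limit h_lim = 0.01710 mm = 1.710e-05 m.
Expressed in SI base units: W = 191.4 N, H = 9.358e+09 Pa, K = 2.586e-03.
Allowed volume V_lim = h_lim·A = 1.710e-05 · 7.746e-04 = 1.325e-08 m³.
Thus life L = V_lim·H/(K·W) = 1.325e-08 · 9.358e+09 / (2.586e-03 · 191.4) = 250.4 m.

value=250.4 m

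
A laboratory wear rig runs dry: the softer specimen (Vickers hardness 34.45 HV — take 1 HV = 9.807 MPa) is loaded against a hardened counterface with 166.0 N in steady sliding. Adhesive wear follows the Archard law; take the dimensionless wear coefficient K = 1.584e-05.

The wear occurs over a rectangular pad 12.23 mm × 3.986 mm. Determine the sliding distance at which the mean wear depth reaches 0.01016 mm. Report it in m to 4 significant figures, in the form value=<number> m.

value=63.64 m

Intermediate values appear rounded. The computation runs at full precision; a lone final rounding to four significant digits.
Convert: Hardness H = 34.45 HV × 9.807 MPa/HV = 337.9 MPa = 3.379e+08 Pa.
Convert: Pad sides 12.23 mm × 3.986 mm = 0.01223 m × 0.003986 m. Contact area A = 0.01223 m × 0.003986 m = 4.875e-05 m².
Convert: Depth limit h_lim = 0.01016 mm = 1.016e-05 m.
Expressed in SI base units: W = 166.0 N, H = 3.379e+08 Pa, K = 1.584e-05.
Wearable volume V_lim = h_lim·A = 1.016e-05 · 4.875e-05 = 4.953e-10 m³.
So the life L = V_lim·H/(K·W) = 4.953e-10 · 3.379e+08 / (1.584e-05 · 166.0) = 63.64 m.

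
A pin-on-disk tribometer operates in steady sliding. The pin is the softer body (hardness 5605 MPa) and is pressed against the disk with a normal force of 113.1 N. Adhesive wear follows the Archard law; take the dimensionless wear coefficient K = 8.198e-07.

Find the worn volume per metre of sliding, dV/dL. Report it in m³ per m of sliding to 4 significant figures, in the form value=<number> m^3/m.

value=1.654e-14 m^3/m

The algebra runs at full float precision. Displayed values are rounded, and rounded once at the end: four significant digits.
Convert: Hardness H = 5605 MPa = 5.605e+09 Pa.
Working in SI base units: W = 113.1 N, H = 5.605e+09 Pa, K = 8.198e-07.
Rate of wear dV/dL = K·W/H (no L dependence): 8.198e-07 · 113.1 / 5.605e+09 = 1.654e-14 m³/m.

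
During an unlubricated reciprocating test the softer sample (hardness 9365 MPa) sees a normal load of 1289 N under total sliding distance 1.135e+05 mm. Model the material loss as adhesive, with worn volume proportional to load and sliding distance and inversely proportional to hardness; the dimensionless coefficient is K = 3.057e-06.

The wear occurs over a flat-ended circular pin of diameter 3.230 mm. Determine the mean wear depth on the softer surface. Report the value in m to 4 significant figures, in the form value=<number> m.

value=5.828e-06 m

All working math keeps full precision. Displayed values are rounded. Rounded just once to 4 significant figures.
Total distance L = 1.135e+05 mm = 113.5 m.
Hardness H = 9365 MPa = 9.365e+09 Pa.
Pin diameter d = 3.230 mm = 0.003230 m. Contact area A = π·d²/4 = π·(0.003230 m)²/4 = 8.194e-06 m².
In SI base units, W = 1289 N, H = 9.365e+09 Pa, K = 3.057e-06.
Apply Archard: V = K·W·L/H = 3.057e-06 · 1289 · 113.5 / 9.365e+09 = 4.776e-11 m³.
Mean wear depth h = V/A = 4.776e-11 / 8.194e-06 = 5.828e-06 m.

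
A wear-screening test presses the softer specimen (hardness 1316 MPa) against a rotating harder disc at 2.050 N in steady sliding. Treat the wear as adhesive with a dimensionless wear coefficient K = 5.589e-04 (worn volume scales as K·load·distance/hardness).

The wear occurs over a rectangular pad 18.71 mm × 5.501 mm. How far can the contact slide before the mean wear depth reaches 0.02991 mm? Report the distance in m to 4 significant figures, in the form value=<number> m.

value=3536 m

The algebra holds full float precision; the intermediates are shown rounded — a single final rounding, at four significant figures.
Convert: Hardness H = 1316 MPa = 1.316e+09 Pa.
Convert: Pad sides 18.71 mm × 5.501 mm = 0.01871 m × 0.005501 m. Contact area A = 0.01871 m × 0.005501 m = 1.029e-04 m².
Convert: Depth limit h_lim = 0.02991 mm = 2.991e-05 m.
As SI base values: W = 2.050 N, H = 1.316e+09 Pa, K = 5.589e-04.
Wearable volume V_lim = h_lim·A = 2.991e-05 · 1.029e-04 = 3.078e-09 m³.
Thus life L = V_lim·H/(K·W) = 3.078e-09 · 1.316e+09 / (5.589e-04 · 2.050) = 3536 m.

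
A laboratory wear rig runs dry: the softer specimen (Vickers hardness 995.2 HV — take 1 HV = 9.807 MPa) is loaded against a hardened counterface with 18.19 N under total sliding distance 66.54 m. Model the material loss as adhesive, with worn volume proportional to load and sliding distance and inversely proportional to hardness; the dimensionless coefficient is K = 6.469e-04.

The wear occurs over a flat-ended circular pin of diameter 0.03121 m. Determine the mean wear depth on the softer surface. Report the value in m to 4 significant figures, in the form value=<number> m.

value=1.049e-07 m

Intermediates are displayed rounded. Every step runs at exact precision — one final rounding to four significant figures.
Hardness H = 995.2 HV × 9.807 MPa/HV = 9760 MPa = 9.760e+09 Pa.
Contact area A = π·d²/4 = π·(0.03121 m)²/4 = 7.650e-04 m².
Collected in SI base units: W = 18.19 N, H = 9.760e+09 Pa, K = 6.469e-04.
Apply Archard: V = K·W·L/H = 6.469e-04 · 18.19 · 66.54 / 9.760e+09 = 8.022e-11 m³.
Mean wear depth h = V/A = 8.022e-11 / 7.650e-04 = 1.049e-07 m.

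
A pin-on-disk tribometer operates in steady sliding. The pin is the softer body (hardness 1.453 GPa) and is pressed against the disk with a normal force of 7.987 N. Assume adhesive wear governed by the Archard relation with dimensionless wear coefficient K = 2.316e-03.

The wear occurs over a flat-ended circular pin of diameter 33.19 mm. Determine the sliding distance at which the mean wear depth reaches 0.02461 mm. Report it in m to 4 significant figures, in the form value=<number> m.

The computation runs at full float precision. Intermediate values appear rounded. Rounded once at the end, at 4 significant figures.
Hardness H = 1.453 GPa = 1.453e+09 Pa.
Pin diameter d = 33.19 mm = 0.03319 m. Contact area A = π·d²/4 = π·(0.03319 m)²/4 = 8.652e-04 m².
Depth limit h_lim = 0.02461 mm = 2.461e-05 m.
Collected in SI base units: W = 7.987 N, H = 1.453e+09 Pa, K = 2.316e-03.
Limit volume V_lim = h_lim·A = 2.461e-05 · 8.652e-04 = 2.129e-08 m³.
Sliding life L = V_lim·H/(K·W) = 2.129e-08 · 1.453e+09 / (2.316e-03 · 7.987) = 1672 m.

value=1672 m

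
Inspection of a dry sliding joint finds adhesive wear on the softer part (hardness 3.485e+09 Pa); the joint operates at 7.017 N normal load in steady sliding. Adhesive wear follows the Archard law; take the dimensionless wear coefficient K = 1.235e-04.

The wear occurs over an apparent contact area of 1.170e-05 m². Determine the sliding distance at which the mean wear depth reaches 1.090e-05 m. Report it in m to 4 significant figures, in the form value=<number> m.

The algebra runs at full precision — quoted intermediates are rounded, and a single final rounding: 4 significant figures.
Collected in SI base units: W = 7.017 N, H = 3.485e+09 Pa, K = 1.235e-04.
Wearable volume V_lim = h_lim·A = 1.090e-05 · 1.170e-05 = 1.275e-10 m³.
Life L = V_lim·H/(K·W) = 1.275e-10 · 3.485e+09 / (1.235e-04 · 7.017) = 512.9 m.

value=512.9 m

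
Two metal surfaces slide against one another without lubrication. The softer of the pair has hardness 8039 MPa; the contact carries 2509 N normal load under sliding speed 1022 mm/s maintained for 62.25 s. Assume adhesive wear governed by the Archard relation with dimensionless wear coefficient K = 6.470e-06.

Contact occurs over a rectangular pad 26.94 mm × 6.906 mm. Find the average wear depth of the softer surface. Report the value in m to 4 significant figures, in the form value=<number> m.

value=6.905e-07 m

Every step maintains exact precision, and intermediates appear rounded. Rounded once at the end: four significant figures.
Sliding speed v = 1022 mm/s = 1.022 m/s. Path length L = v·t = 1.022 m/s × 62.25 s = 63.62 m.
Hardness H = 8039 MPa = 8.039e+09 Pa.
Pad sides 26.94 mm × 6.906 mm = 0.02694 m × 0.006906 m. Contact area A = 0.02694 m × 0.006906 m = 1.860e-04 m².
SI base units throughout: W = 2509 N, H = 8.039e+09 Pa, K = 6.470e-06.
Archard volume V = K·W·L/H = 6.470e-06 · 2509 · 63.62 / 8.039e+09 = 1.285e-10 m³.
Depth of wear h = V/A = 1.285e-10 / 1.860e-04 = 6.905e-07 m.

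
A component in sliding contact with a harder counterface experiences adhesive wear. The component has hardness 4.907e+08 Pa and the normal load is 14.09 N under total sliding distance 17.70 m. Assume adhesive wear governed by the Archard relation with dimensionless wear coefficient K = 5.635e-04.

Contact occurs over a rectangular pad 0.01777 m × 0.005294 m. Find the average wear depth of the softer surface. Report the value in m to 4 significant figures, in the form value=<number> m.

value=3.044e-06 m

Displayed values are rounded, and all working math carries exact precision — rounded once at the end: 4 significant digits.
Convert: Contact area A = 0.01777 m × 0.005294 m = 9.407e-05 m².
As SI base values: W = 14.09 N, H = 4.907e+08 Pa, K = 5.635e-04.
Archard relation: V = K·W·L/H = 5.635e-04 · 14.09 · 17.70 / 4.907e+08 = 2.864e-10 m³.
Depth of wear h = V/A = 2.864e-10 / 9.407e-05 = 3.044e-06 m.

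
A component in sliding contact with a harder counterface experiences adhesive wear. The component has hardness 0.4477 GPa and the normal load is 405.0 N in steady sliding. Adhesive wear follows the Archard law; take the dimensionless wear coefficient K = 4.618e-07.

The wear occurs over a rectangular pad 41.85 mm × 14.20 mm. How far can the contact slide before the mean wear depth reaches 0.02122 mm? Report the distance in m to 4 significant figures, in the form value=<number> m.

Printed values are rounded — all working math holds full precision. Rounded once at the end, at 4 significant figures.
Convert: Hardness H = 0.4477 GPa = 4.477e+08 Pa.
Convert: Pad sides 41.85 mm × 14.20 mm = 0.04185 m × 0.01420 m. Contact area A = 0.04185 m × 0.01420 m = 5.943e-04 m².
Convert: Depth limit h_lim = 0.02122 mm = 2.122e-05 m.
Restated in SI base units: W = 405.0 N, H = 4.477e+08 Pa, K = 4.618e-07.
Permissible volume V_lim = h_lim·A = 2.122e-05 · 5.943e-04 = 1.261e-08 m³.
Inverting, life L = V_lim·H/(K·W) = 1.261e-08 · 4.477e+08 / (4.618e-07 · 405.0) = 3.019e+04 m.

value=3.019e+04 m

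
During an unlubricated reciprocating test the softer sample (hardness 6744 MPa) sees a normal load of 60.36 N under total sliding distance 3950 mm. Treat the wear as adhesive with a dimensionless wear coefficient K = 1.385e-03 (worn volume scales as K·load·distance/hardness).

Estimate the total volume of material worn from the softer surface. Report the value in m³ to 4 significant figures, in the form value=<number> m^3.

value=4.896e-11 m^3

Intermediate values are printed rounded; the computation carries exact precision; one final rounding to 4 significant figures.
Convert: Distance covered L = 3950 mm = 3.950 m.
Convert: Hardness H = 6744 MPa = 6.744e+09 Pa.
Expressed in SI base units: W = 60.36 N, H = 6.744e+09 Pa, K = 1.385e-03.
Archard volume V = K·W·L/H = 1.385e-03 · 60.36 · 3.950 / 6.744e+09 = 4.896e-11 m³.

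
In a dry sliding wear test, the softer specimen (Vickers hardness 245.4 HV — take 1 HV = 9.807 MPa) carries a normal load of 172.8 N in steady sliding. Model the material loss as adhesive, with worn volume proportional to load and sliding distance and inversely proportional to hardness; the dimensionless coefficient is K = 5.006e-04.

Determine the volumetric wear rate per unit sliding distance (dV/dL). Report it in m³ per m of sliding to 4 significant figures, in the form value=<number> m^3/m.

The computation holds full float precision, and intermediate values are shown rounded, and one last rounding: four significant digits.
Hardness H = 245.4 HV × 9.807 MPa/HV = 2407 MPa = 2.407e+09 Pa.
Collected in SI base units: W = 172.8 N, H = 2.407e+09 Pa, K = 5.006e-04.
Sliding wear rate dV/dL = K·W/H, so: 5.006e-04 · 172.8 / 2.407e+09 = 3.594e-11 m³/m.

value=3.594e-11 m^3/m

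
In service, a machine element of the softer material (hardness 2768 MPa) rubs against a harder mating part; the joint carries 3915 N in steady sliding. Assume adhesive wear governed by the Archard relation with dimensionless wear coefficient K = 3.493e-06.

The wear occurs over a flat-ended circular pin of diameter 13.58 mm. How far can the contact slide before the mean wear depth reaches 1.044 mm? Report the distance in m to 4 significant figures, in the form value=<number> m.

value=3.061e+04 m

Each operation holds exact precision; intermediate values are printed rounded, and rounded just once, at 4 significant figures.
Hardness H = 2768 MPa = 2.768e+09 Pa.
Pin diameter d = 13.58 mm = 0.01358 m. Contact area A = π·d²/4 = π·(0.01358 m)²/4 = 1.448e-04 m².
Depth limit h_lim = 1.044 mm = 0.001044 m.
In SI base units, W = 3915 N, H = 2.768e+09 Pa, K = 3.493e-06.
Volume at the limit: V_lim = h_lim·A = 0.001044 · 1.448e-04 = 1.512e-07 m³.
Inverting, life L = V_lim·H/(K·W) = 1.512e-07 · 2.768e+09 / (3.493e-06 · 3915) = 3.061e+04 m.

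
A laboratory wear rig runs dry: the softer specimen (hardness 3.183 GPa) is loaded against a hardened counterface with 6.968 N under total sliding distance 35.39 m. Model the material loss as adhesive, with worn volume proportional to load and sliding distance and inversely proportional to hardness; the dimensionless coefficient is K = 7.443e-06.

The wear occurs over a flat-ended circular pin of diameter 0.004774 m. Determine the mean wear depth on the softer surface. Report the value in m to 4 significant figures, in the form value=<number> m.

Every step holds full float precision; the intermediates are printed rounded. Rounded just once, at four significant figures.
Convert: Hardness H = 3.183 GPa = 3.183e+09 Pa.
Convert: Contact area A = π·d²/4 = π·(0.004774 m)²/4 = 1.790e-05 m².
In SI base units: W = 6.968 N, H = 3.183e+09 Pa, K = 7.443e-06.
Worn volume V = K·W·L/H = 7.443e-06 · 6.968 · 35.39 / 3.183e+09 = 5.766e-13 m³.
Mean wear depth h = V/A = 5.766e-13 / 1.790e-05 = 3.221e-08 m.

value=3.221e-08 m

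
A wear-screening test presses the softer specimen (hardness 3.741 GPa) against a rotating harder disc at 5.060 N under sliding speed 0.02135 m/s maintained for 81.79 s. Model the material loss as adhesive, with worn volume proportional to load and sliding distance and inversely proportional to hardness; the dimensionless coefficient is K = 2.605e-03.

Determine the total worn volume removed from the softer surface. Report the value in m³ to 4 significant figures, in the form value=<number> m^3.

value=6.153e-12 m^3

Intermediate values are printed rounded — all arithmetic keeps exact precision — rounded just once: 4 significant digits.
Sliding distance L = v·t = 0.02135 m/s × 81.79 s = 1.746 m.
Hardness H = 3.741 GPa = 3.741e+09 Pa.
In SI base units: W = 5.060 N, H = 3.741e+09 Pa, K = 2.605e-03.
By Archard's law, V = K·W·L/H = 2.605e-03 · 5.060 · 1.746 / 3.741e+09 = 6.153e-12 m³.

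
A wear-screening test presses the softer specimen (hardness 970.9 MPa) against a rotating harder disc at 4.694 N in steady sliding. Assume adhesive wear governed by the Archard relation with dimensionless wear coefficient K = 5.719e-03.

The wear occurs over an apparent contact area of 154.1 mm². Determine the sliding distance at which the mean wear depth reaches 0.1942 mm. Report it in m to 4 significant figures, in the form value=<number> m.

value=1082 m

Intermediate values appear rounded. Each operation runs at full float precision; a lone final rounding: four significant figures.
Hardness H = 970.9 MPa = 9.709e+08 Pa.
Contact area A = 154.1 mm² = 1.541e-04 m².
Depth limit h_lim = 0.1942 mm = 1.942e-04 m.
In SI base units, W = 4.694 N, H = 9.709e+08 Pa, K = 5.719e-03.
Volume at the limit: V_lim = h_lim·A = 1.942e-04 · 1.541e-04 = 2.993e-08 m³.
Life L = V_lim·H/(K·W) = 2.993e-08 · 9.709e+08 / (5.719e-03 · 4.694) = 1082 m.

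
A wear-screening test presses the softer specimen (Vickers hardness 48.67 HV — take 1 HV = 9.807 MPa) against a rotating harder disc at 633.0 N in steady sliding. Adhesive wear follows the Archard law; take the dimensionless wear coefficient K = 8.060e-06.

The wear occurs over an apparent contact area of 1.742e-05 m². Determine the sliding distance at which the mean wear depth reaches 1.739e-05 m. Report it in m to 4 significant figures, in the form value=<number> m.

All working math holds full precision — the intermediates are printed rounded, and a lone final rounding: 4 significant digits.
Hardness H = 48.67 HV × 9.807 MPa/HV = 477.3 MPa = 4.773e+08 Pa.
Collected in SI base units: W = 633.0 N, H = 4.773e+08 Pa, K = 8.060e-06.
Allowed volume V_lim = h_lim·A = 1.739e-05 · 1.742e-05 = 3.029e-10 m³.
Life L = V_lim·H/(K·W) = 3.029e-10 · 4.773e+08 / (8.060e-06 · 633.0) = 28.34 m.

value=28.34 m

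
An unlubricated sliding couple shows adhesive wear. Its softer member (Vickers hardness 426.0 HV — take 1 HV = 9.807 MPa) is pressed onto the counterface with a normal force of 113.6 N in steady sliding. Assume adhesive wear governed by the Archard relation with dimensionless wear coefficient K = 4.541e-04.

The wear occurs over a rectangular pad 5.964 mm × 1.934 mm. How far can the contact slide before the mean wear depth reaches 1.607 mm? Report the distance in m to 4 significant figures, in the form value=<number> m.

value=1501 m

Quoted intermediates are rounded, and each operation runs at exact precision — a lone final rounding to 4 significant digits.
Convert: Hardness H = 426.0 HV × 9.807 MPa/HV = 4178 MPa = 4.178e+09 Pa.
Convert: Pad sides 5.964 mm × 1.934 mm = 0.005964 m × 0.001934 m. Contact area A = 0.005964 m × 0.001934 m = 1.153e-05 m².
Convert: Depth limit h_lim = 1.607 mm = 0.001607 m.
Expressed in SI base units: W = 113.6 N, H = 4.178e+09 Pa, K = 4.541e-04.
At the depth limit, V_lim = h_lim·A = 0.001607 · 1.153e-05 = 1.854e-08 m³.
Life L = V_lim·H/(K·W) = 1.854e-08 · 4.178e+09 / (4.541e-04 · 113.6) = 1501 m.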